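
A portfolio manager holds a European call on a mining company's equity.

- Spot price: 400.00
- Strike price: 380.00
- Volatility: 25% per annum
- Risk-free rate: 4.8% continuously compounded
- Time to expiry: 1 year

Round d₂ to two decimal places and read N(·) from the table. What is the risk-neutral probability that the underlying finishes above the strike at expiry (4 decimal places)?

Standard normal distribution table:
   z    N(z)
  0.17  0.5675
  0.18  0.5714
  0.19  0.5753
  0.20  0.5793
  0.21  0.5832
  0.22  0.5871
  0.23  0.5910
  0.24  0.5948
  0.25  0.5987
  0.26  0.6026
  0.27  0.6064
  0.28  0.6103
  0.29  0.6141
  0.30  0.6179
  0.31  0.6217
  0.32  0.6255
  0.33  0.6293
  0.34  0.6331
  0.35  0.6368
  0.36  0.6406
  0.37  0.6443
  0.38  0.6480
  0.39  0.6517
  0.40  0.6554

σ√T = 0.25·√1 = 0.2500
ln(S/K) + (r + σ²/2)T = ln(400/380) + (0.048 + 0.25²/2)·1 = 0.0513 + 0.0793 = 0.1305
d₁ = 0.1305 / 0.2500 = 0.5222 → 0.52
d₂ = d₁ − σ√T = 0.5222 − 0.2500 = 0.2722 → 0.27
Pr(exercise) under Q = N(d₂) = 0.6064

0.6064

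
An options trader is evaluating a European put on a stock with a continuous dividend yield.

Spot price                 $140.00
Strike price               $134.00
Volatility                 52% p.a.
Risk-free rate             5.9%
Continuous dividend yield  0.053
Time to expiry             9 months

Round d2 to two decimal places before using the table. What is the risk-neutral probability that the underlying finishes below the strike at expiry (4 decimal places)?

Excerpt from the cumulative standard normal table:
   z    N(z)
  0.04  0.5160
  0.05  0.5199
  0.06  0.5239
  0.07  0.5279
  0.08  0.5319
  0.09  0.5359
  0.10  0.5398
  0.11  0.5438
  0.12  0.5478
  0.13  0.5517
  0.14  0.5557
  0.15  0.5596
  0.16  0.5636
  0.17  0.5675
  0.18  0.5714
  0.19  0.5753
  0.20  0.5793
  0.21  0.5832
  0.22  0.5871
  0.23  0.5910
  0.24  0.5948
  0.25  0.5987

T = 0.75;  σ√T = 0.4503
d₁ = [ln(140/134) + (0.059 − 0.053 + ½·0.52²)·0.75] / (σ√T) = (0.0438 + 0.1059) / 0.4503 = 0.3324 ⇒ 0.33
d₂ = 0.3324 − 0.4503 = -0.1179 ⇒ -0.12
Pr(exercise) under Q = N(−d₂) = N(0.12) = 0.5478

0.5478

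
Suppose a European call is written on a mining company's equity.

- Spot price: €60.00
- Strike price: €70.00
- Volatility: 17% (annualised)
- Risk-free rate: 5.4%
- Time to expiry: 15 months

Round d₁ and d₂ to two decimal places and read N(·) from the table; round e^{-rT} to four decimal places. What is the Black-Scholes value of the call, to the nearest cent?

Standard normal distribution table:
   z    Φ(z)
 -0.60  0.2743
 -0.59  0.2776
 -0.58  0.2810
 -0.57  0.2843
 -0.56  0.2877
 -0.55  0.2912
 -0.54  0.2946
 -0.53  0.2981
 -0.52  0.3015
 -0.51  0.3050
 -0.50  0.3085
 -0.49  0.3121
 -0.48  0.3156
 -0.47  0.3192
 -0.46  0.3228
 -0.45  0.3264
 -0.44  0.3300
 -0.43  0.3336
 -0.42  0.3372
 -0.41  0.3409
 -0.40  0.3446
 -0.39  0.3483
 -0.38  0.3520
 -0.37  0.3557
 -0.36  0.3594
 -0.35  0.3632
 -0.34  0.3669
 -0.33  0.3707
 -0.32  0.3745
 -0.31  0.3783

σ√T = 0.17·√1.25 = 0.1901
ln(S/K) + (r + σ²/2)T = ln(60/70) + (0.054 + 0.17²/2)·1.25 = -0.1542 + 0.0856 = -0.0686
d₁ = -0.0686 / 0.1901 = -0.3609 → -0.36
d₂ = d₁ − σ√T = -0.3609 − 0.1901 = -0.5509 → -0.55
exp(−rT) = exp(−0.054·1.25) = 0.9347
N(d₁) = N(-0.36) = 0.3594;  N(d₂) = N(-0.55) = 0.2912
C = 60·0.3594 − 70·0.9347·0.2912 = 21.5640 − 19.0529 = 2.5111

€2.51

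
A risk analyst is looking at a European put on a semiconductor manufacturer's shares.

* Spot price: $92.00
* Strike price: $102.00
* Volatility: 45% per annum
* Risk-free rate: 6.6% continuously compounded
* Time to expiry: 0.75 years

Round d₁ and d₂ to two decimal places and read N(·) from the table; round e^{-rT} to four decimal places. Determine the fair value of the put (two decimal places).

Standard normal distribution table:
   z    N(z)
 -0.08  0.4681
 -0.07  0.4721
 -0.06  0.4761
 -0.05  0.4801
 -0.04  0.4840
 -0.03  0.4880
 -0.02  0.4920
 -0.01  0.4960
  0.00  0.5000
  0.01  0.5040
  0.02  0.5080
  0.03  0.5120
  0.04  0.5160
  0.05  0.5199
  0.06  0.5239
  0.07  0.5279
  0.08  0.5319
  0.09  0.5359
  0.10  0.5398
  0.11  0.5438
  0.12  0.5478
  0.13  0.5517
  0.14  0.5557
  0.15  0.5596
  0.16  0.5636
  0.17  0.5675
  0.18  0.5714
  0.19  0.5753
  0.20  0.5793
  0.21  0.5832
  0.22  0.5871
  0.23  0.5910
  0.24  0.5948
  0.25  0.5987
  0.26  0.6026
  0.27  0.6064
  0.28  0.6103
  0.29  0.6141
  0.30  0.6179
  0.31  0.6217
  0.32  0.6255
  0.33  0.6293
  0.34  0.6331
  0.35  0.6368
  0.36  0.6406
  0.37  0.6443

$17.29

T = 0.75;  σ√T = 0.3897
ln(S/K) + (r + σ²/2)T = ln(92/102) + (0.066 + 0.45²/2)·0.75 = -0.1032 + 0.1254 = 0.0223
d₁ = 0.0223 / 0.3897 = 0.0571 ⇒ 0.06
d₂ = d₁ − σ√T = 0.0571 − 0.3897 = -0.3326 ⇒ -0.33
e^(−rT) = e^(−0.066·0.75) = 0.9517
N(−d₂) = N(0.33) = 0.6293;  N(−d₁) = N(-0.06) = 0.4761
P = 102·0.9517·0.6293 − 92·0.4761 = 61.0883 − 43.8012 = 17.2871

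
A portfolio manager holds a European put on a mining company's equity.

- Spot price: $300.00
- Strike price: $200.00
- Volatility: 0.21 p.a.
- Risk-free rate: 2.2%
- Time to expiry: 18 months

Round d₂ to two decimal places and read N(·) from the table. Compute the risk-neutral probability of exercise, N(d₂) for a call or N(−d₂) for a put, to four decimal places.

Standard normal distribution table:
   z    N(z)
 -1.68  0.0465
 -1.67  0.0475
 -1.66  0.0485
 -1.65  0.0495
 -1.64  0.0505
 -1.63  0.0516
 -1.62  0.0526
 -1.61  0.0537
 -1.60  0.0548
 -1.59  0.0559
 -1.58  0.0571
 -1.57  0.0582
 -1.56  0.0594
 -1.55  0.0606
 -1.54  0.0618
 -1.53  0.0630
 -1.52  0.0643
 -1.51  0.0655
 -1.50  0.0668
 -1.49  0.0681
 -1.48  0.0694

σ√T = 0.21·√1.5 = 0.2572
ln(S/K) + (r + σ²/2)T = ln(300/200) + (0.022 + 0.21²/2)·1.5 = 0.4055 + 0.0661 = 0.4715
d₁ = 0.4715 / 0.2572 = 1.8334 → 1.83
d₂ = d₁ − σ√T = 1.8334 − 0.2572 = 1.5762 → 1.58
Risk-neutral Pr[S_T < K] = N(−d₂) = N(-1.58) = 0.0571

0.0571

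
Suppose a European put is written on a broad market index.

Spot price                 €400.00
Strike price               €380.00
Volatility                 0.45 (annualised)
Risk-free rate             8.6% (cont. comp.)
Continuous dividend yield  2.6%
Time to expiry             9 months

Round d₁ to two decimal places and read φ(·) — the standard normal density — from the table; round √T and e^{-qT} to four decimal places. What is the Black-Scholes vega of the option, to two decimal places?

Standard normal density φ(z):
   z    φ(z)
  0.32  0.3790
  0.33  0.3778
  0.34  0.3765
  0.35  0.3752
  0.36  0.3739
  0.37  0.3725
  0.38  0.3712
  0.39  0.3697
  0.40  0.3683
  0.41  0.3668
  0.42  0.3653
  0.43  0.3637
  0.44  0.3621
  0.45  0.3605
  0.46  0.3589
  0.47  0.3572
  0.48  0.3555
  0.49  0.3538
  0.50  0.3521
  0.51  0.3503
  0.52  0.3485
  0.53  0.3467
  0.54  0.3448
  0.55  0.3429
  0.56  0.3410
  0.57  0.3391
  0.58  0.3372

123.01

σ√T = 0.45 × 0.8660 = 0.3897
d₁ = [ln(400/380) + (0.086 − 0.026 + 0.45²/2)·0.75] / 0.3897 = [0.0513 + 0.1209] / 0.3897 = 0.4419 → 0.44
√T = √0.75 = 0.8660
φ(d₁) = φ(0.44) = 0.3621
e^(−qT) = e^(−0.026·0.75) = 0.9807
vega = S·e^(−qT)·φ(d₁)·√T = 400·0.9807·0.3621·0.8660 = 123.0106
(Vega is the same for a European call and put with the same parameters.)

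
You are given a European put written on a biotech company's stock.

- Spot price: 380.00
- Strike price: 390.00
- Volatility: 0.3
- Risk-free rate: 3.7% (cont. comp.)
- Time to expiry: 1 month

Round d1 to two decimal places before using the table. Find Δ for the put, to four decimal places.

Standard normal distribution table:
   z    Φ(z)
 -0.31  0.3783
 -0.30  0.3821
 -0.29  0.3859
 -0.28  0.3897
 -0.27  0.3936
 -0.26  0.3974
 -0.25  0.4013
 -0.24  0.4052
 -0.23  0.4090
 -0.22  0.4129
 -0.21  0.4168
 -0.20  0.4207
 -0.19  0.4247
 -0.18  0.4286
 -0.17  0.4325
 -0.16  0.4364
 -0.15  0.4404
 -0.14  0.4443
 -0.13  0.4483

T = 0.08333;  σ√T = 0.0866
d₁ = [ln(380/390) + (0.037 + 0.3²/2)·0.08333] / 0.0866 = [-0.0260 + 0.0068] / 0.0866 = -0.2210 → -0.22
N(d₁) = N(-0.22) = 0.4129
Δ_put = N(d₁) − 1 = 0.4129 − 1 = -0.5871

-0.5871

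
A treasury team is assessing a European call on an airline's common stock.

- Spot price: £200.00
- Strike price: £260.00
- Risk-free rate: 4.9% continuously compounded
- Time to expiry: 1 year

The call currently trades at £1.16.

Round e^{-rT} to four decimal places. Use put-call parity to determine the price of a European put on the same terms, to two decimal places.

£48.73

e^(−rT) = e^(−0.049·1) = 0.9522
Put-call parity: C − P = S − K·e^(−rT) = 200 − 260·0.9522 = 200 − 247.5720 = -47.5720
P = C − (C − P) = 1.16 − (-47.5720) = 48.7320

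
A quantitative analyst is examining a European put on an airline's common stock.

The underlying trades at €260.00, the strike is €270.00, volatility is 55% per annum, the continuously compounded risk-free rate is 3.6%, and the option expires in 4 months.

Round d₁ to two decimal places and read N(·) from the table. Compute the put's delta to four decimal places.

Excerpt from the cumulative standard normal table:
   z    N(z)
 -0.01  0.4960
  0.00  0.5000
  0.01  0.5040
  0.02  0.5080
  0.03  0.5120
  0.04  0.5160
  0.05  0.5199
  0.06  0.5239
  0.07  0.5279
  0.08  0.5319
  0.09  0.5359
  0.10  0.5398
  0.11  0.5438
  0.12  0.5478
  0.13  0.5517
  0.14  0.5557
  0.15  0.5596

σ√T = 0.55·√0.3333 = 0.3175
d₁ = [ln(260/270) + (0.036 + 0.55²/2)·0.3333] / 0.3175 = [-0.0377 + 0.0624] / 0.3175 = 0.0777 ⇒ 0.08
N(d₁) = N(0.08) = 0.5319
Δ_put = N(d₁) − 1 = 0.5319 − 1 = -0.4681

-0.4681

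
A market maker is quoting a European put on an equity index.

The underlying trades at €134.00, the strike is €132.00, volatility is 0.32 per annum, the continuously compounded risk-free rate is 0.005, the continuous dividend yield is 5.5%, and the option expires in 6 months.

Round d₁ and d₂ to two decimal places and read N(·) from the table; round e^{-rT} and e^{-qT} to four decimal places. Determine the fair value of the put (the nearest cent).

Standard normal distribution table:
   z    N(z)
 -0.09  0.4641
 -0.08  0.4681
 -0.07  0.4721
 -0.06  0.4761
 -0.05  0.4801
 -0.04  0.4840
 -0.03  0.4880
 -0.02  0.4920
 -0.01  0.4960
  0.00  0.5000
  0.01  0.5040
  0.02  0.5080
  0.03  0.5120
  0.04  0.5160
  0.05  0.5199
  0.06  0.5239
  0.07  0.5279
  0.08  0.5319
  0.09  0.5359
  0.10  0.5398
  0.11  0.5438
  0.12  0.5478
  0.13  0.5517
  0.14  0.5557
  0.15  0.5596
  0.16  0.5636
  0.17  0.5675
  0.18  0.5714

T = 0.5;  σ√T = 0.2263
ln(S/K) + (r − q + σ²/2)T = ln(134/132) + (0.005 − 0.055 + 0.32²/2)·0.5 = 0.0150 + 0.0006 = 0.0156
d₁ = 0.0156 / 0.2263 = 0.0691 which rounds to 0.07
d₂ = d₁ − σ√T = 0.0691 − 0.2263 = -0.1572 which rounds to -0.16
e^(−qT) = e^(−0.055·0.5) = 0.9729;  e^(−rT) = e^(−0.005·0.5) = 0.9975
N(−d₂) = N(0.16) = 0.5636;  N(−d₁) = N(-0.07) = 0.4721
P = 132·0.9975·0.5636 − 134·0.9729·0.4721 = 74.2092 − 61.5470 = 12.6622

€12.66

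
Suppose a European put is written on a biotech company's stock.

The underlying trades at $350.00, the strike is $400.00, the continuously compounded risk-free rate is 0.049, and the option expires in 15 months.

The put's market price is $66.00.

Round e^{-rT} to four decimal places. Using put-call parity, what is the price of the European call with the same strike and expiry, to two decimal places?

$39.76

e^(−rT) = e^(−0.049·1.25) = 0.9406
Put-call parity: C − P = S − K·e^(−rT) = 350 − 400·0.9406 = 350 − 376.2400 = -26.2400
C = P + (C − P) = 66.00 + (-26.2400) = 39.7600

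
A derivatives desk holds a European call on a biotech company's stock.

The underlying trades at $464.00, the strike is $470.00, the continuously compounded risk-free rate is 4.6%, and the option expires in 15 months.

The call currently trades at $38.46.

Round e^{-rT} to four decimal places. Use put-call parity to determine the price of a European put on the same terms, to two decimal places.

$18.19

e^(−rT) = e^(−0.046·1.25) = 0.9441
Put-call parity: C − P = S − K·e^(−rT) = 464 − 470·0.9441 = 464 − 443.7270 = 20.2730
P = C − (C − P) = 38.46 − (20.2730) = 18.1870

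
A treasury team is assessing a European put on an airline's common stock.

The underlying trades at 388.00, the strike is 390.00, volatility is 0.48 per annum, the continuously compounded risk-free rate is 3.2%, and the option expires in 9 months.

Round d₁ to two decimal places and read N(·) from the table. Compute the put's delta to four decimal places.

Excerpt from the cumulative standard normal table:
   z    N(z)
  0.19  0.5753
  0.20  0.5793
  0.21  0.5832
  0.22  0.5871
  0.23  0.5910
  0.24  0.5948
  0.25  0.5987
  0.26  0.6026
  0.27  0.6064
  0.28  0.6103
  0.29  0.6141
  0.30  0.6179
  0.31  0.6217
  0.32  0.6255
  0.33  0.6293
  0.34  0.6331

σ√T = 0.48 × 0.8660 = 0.4157
ln(S/K) + (r + σ²/2)T = ln(388/390) + (0.032 + 0.48²/2)·0.75 = -0.0051 + 0.1104 = 0.1053
d₁ = 0.1053 / 0.4157 = 0.2532 which rounds to 0.25
N(d₁) = N(0.25) = 0.5987
Δ_put = N(d₁) − 1 = 0.5987 − 1 = -0.4013

-0.4013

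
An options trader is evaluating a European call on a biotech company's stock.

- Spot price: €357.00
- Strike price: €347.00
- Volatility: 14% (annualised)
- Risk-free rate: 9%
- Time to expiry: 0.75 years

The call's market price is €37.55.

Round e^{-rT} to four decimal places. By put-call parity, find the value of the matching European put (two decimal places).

e^(−rT) = e^(−0.09·0.75) = 0.9347
Put-call parity: C − P = S − K·e^(−rT) = 357 − 347·0.9347 = 357 − 324.3409 = 32.6591
P = C − (C − P) = 37.55 − (32.6591) = 4.8909

€4.89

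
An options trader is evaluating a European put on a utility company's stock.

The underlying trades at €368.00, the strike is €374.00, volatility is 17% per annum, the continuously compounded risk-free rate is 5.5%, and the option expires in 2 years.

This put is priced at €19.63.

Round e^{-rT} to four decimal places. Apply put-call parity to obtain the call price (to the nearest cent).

€52.60

exp(−rT) = exp(−0.055·2) = 0.8958
Put-call parity: C − P = S − K·e^(−rT) = 368 − 374·0.8958 = 368 − 335.0292 = 32.9708
C = P + (C − P) = 19.63 + (32.9708) = 52.6008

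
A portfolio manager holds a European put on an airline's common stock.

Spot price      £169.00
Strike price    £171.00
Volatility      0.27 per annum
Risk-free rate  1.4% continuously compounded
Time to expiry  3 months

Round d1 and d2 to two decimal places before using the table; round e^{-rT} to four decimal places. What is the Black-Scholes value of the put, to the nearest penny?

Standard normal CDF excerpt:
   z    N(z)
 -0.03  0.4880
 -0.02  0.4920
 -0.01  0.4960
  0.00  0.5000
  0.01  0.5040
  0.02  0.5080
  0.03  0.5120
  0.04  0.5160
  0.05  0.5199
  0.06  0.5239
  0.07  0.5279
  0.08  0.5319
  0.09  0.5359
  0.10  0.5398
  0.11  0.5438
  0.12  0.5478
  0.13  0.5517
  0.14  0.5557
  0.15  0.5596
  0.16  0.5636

σ√T = 0.27·√0.25 = 0.1350
d₁ = [ln(169/171) + (0.014 + ½·0.27²)·0.25] / (σ√T) = (-0.0118 + 0.0126) / 0.1350 = 0.0063 ≈ 0.01
d₂ = 0.0063 − 0.1350 = -0.1287 ≈ -0.13
exp(−rT) = exp(−0.014·0.25) = 0.9965
P = 171·0.9965·N(0.13) − 169·N(-0.01) = 171·0.9965·0.5517 − 169·0.4960 = 94.0105 − 83.8240 = 10.1865

£10.19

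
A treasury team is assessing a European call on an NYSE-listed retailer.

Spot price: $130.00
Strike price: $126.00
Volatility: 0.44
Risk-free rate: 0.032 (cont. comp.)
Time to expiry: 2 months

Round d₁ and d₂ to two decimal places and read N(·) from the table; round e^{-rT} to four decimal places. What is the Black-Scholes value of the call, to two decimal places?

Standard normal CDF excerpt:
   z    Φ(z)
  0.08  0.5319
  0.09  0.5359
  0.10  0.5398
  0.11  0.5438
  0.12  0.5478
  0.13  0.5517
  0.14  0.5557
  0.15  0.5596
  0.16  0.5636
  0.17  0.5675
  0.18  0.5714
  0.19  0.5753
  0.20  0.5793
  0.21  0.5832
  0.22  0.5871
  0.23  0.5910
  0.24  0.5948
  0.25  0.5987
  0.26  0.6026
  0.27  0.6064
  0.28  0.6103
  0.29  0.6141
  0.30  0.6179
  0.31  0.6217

σ√T = 0.44 × 0.4082 = 0.1796
d₁ = [ln(130/126) + (0.032 + ½·0.44²)·0.1667] / (σ√T) = (0.0313 + 0.0215) / 0.1796 = 0.2935 which rounds to 0.29
d₂ = 0.2935 − 0.1796 = 0.1139 which rounds to 0.11
exp(−rT) = exp(−0.032·0.1667) = 0.9947
N(d₁) = N(0.29) = 0.6141;  N(d₂) = N(0.11) = 0.5438
C = 130·0.6141 − 126·0.9947·0.5438 = 79.8330 − 68.1557 = 11.6773

$11.68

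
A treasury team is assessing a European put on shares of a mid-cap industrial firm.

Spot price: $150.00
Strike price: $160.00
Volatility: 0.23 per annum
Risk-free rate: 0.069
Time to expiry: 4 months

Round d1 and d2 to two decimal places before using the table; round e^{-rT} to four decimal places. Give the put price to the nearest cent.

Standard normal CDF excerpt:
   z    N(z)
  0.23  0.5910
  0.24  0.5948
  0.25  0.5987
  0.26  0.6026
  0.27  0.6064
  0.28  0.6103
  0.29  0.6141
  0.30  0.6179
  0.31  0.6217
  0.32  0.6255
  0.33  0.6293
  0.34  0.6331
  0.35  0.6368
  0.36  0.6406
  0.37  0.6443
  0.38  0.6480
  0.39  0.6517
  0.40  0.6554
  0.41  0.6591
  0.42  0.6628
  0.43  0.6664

σ√T = 0.23 × 0.5774 = 0.1328
d₁ = [ln(150/160) + (0.069 + ½·0.23²)·0.3333] / (σ√T) = (-0.0645 + 0.0318) / 0.1328 = -0.2464 ⇒ -0.25
d₂ = -0.2464 − 0.1328 = -0.3792 ⇒ -0.38
e^(−rT) = e^(−0.069·0.3333) = 0.9773
N(−d₂) = N(0.38) = 0.6480;  N(−d₁) = N(0.25) = 0.5987
P = 160·0.9773·0.6480 − 150·0.5987 = 101.3265 − 89.8050 = 11.5215

$11.52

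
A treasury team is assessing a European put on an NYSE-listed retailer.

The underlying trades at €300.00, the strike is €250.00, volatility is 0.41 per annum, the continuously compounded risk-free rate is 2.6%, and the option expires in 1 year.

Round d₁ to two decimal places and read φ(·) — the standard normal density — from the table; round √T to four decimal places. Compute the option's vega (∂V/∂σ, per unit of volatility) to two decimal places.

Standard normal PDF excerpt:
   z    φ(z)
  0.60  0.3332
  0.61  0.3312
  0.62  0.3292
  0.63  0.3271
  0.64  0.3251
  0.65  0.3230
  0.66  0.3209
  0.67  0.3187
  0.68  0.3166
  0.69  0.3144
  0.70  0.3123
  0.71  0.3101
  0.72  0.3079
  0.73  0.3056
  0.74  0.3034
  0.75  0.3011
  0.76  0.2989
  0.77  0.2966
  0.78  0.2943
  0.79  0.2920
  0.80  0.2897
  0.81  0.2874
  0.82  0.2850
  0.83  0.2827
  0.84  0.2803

93.03

σ√T = 0.41·√1 = 0.4100
d₁ = [ln(300/250) + (0.026 + ½·0.41²)·1] / (σ√T) = (0.1823 + 0.1100) / 0.4100 = 0.7131 which rounds to 0.71
√T = √1 = 1.0000
φ(d₁) = φ(0.71) = 0.3101
vega = S·φ(d₁)·√T = 300·0.3101·1.0000 = 93.0300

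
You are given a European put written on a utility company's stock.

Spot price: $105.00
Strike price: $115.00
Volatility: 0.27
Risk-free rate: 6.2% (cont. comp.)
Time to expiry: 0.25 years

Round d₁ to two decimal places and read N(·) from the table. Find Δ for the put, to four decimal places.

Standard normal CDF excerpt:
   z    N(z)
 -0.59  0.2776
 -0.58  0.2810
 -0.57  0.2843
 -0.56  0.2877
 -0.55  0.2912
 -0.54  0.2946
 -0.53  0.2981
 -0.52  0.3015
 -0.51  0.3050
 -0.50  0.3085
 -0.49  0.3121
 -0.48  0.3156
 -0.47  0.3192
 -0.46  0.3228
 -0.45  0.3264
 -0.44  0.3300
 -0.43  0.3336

-0.6879

σ√T = 0.27 × 0.5000 = 0.1350
d₁ = [ln(105/115) + (0.062 + 0.27²/2)·0.25] / 0.1350 = [-0.0910 + 0.0246] / 0.1350 = -0.4916 which rounds to -0.49
N(d₁) = N(-0.49) = 0.3121
Δ_put = N(d₁) − 1 = 0.3121 − 1 = -0.6879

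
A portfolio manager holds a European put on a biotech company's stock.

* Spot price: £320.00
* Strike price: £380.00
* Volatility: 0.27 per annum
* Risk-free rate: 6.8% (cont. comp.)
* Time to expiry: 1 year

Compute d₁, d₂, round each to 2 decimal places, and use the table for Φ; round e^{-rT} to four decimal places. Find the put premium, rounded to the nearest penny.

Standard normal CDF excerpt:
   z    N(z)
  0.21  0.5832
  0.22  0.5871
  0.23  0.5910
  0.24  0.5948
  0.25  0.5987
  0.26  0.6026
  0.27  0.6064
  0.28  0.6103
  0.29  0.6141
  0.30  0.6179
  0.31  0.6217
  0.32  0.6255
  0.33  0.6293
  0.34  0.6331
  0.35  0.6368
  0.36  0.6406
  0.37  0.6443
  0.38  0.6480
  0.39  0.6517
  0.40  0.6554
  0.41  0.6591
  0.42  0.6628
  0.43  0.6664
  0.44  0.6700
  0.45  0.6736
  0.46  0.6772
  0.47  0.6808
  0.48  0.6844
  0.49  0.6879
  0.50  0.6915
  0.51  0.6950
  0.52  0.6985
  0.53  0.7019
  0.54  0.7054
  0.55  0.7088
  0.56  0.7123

£56.41

σ√T = 0.27 × 1.0000 = 0.2700
ln(S/K) + (r + σ²/2)T = ln(320/380) + (0.068 + 0.27²/2)·1 = -0.1719 + 0.1045 = -0.0674
d₁ = -0.0674 / 0.2700 = -0.2496 → -0.25
d₂ = d₁ − σ√T = -0.2496 − 0.2700 = -0.5196 → -0.52
e^(−rT) = e^(−0.068·1) = 0.9343
N(−d₂) = N(0.52) = 0.6985;  N(−d₁) = N(0.25) = 0.5987
P = 380·0.9343·0.6985 − 320·0.5987 = 247.9912 − 191.5840 = 56.4072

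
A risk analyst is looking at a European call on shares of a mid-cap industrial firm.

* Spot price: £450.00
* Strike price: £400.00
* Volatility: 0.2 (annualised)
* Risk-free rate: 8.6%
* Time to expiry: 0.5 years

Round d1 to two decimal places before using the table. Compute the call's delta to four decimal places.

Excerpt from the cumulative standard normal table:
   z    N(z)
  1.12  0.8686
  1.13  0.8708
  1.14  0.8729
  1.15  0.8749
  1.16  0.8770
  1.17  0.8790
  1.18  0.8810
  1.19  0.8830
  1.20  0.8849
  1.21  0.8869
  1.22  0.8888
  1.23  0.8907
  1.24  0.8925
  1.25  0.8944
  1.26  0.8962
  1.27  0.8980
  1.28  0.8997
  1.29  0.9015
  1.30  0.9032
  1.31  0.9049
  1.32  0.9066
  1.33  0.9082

0.8869

σ√T = 0.2 × 0.7071 = 0.1414
d₁ = [ln(450/400) + (0.086 + 0.2²/2)·0.5] / 0.1414 = [0.1178 + 0.0530] / 0.1414 = 1.2076 which rounds to 1.21
N(d₁) = N(1.21) = 0.8869
Δ_call = N(d₁) = 0.8869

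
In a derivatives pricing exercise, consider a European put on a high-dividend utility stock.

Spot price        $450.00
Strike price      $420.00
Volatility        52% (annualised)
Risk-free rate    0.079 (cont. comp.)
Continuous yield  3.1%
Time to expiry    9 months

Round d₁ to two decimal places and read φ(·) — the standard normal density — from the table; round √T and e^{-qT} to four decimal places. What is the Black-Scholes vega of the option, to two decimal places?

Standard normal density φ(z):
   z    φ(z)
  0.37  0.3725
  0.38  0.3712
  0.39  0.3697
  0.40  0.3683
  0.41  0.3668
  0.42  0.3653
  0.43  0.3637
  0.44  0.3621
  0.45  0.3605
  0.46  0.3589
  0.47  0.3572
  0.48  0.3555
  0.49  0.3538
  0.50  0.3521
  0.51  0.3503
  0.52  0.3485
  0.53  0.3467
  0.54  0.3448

136.65

σ√T = 0.52·√0.75 = 0.4503
d₁ = [ln(450/420) + (0.079 − 0.031 + 0.52²/2)·0.75] / 0.4503 = [0.0690 + 0.1374] / 0.4503 = 0.4583 which rounds to 0.46
√T = √0.75 = 0.8660
φ(d₁) = φ(0.46) = 0.3589
e^(−qT) = e^(−0.031·0.75) = 0.9770
vega = S·e^(−qT)·φ(d₁)·√T = 450·0.9770·0.3589·0.8660 = 136.6465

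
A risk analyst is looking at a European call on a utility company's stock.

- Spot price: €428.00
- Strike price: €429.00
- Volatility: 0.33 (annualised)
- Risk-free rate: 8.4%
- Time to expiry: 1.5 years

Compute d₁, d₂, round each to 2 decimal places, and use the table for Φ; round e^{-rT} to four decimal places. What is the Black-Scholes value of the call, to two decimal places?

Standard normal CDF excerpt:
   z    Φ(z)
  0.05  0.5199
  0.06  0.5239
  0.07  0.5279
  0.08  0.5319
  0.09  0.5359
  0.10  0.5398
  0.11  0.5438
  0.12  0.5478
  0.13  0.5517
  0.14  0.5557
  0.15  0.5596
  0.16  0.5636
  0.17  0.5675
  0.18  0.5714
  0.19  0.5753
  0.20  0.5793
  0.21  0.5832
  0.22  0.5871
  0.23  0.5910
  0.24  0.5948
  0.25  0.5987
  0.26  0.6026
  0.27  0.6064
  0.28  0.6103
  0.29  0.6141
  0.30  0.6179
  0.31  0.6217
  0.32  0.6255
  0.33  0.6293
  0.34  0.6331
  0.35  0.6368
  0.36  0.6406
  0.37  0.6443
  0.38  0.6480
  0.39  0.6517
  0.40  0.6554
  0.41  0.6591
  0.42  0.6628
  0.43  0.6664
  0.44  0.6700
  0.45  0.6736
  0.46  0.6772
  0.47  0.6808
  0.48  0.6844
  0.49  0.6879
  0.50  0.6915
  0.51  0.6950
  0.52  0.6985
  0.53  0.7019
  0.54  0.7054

€93.30

σ√T = 0.33 × 1.2247 = 0.4042
ln(S/K) + (r + σ²/2)T = ln(428/429) + (0.084 + 0.33²/2)·1.5 = -0.0023 + 0.2077 = 0.2053
d₁ = 0.2053 / 0.4042 = 0.5081 ⇒ 0.51
d₂ = d₁ − σ√T = 0.5081 − 0.4042 = 0.1039 ⇒ 0.10
exp(−rT) = exp(−0.084·1.5) = 0.8816
N(d₁) = N(0.51) = 0.6950;  N(d₂) = N(0.10) = 0.5398
C = 428·0.6950 − 429·0.8816·0.5398 = 297.4600 − 204.1558 = 93.3042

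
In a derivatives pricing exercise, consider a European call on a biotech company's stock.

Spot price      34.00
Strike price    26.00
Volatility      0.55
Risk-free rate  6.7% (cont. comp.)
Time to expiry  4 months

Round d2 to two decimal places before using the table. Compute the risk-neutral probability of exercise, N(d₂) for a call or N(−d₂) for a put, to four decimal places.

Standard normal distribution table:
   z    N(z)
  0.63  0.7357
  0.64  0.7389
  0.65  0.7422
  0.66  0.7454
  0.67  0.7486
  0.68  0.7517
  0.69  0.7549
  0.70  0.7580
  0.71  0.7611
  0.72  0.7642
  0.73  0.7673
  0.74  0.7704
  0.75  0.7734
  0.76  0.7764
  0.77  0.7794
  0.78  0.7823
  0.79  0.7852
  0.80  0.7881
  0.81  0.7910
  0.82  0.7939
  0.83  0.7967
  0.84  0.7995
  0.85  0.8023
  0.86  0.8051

σ√T = 0.55 × 0.5774 = 0.3175
d₁ = [ln(34/26) + (0.067 + ½·0.55²)·0.3333] / (σ√T) = (0.2683 + 0.0728) / 0.3175 = 1.0739 → 1.07
d₂ = 1.0739 − 0.3175 = 0.7564 → 0.76
Pr(exercise) under Q = N(d₂) = 0.7764

0.7764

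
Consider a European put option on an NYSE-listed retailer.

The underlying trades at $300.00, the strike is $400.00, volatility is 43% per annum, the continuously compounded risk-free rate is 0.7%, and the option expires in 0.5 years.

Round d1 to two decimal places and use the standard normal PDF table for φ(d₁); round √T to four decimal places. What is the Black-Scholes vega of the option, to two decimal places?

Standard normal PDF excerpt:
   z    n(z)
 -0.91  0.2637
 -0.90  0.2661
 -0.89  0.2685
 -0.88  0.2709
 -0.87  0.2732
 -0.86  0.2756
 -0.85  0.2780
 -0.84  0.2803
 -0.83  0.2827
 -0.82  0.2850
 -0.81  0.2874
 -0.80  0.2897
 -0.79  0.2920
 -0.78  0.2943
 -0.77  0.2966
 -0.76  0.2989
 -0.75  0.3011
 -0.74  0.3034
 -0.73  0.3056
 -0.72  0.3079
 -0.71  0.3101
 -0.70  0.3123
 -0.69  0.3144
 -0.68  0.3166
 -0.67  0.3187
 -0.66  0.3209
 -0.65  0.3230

62.43

T = 0.5;  σ√T = 0.3041
d₁ = [ln(300/400) + (0.007 + 0.43²/2)·0.5] / 0.3041 = [-0.2877 + 0.0497] / 0.3041 = -0.7826 ⇒ -0.78
√T = √0.5 = 0.7071
φ(d₁) = φ(-0.78) = 0.2943
vega = S·φ(d₁)·√T = 300·0.2943·0.7071 = 62.4299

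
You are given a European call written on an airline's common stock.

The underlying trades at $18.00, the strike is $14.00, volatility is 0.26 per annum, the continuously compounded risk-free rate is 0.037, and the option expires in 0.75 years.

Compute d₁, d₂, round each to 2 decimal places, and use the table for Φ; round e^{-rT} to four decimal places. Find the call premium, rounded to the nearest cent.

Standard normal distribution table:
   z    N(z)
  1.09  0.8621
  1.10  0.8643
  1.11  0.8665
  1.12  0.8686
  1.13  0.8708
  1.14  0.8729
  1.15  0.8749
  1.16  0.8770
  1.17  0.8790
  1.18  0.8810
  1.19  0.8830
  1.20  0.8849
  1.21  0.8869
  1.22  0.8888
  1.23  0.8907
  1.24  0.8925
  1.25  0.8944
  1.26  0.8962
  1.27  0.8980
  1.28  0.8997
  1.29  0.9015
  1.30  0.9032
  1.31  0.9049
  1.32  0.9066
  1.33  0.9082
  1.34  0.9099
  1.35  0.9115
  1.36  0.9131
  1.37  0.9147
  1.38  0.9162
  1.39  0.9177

σ√T = 0.26 × 0.8660 = 0.2252
ln(S/K) + (r + σ²/2)T = ln(18/14) + (0.037 + 0.26²/2)·0.75 = 0.2513 + 0.0531 = 0.3044
d₁ = 0.3044 / 0.2252 = 1.3520 → 1.35
d₂ = d₁ − σ√T = 1.3520 − 0.2252 = 1.1268 → 1.13
exp(−rT) = exp(−0.037·0.75) = 0.9726
N(d₁) = N(1.35) = 0.9115;  N(d₂) = N(1.13) = 0.8708
C = 18·0.9115 − 14·0.9726·0.8708 = 16.4070 − 11.8572 = 4.5498

$4.55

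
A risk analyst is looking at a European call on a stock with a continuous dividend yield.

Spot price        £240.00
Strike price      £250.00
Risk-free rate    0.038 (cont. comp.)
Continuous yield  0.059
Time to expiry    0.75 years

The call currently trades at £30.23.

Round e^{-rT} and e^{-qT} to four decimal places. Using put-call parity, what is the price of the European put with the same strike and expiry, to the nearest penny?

exp(−qT) = exp(−0.059·0.75) = 0.9567;  exp(−rT) = exp(−0.038·0.75) = 0.9719
Put-call parity: C − P = S·e^(−qT) − K·e^(−rT) = 240·0.9567 − 250·0.9719 = 229.6080 − 242.9750 = -13.3670
P = C − (C − P) = 30.23 − (-13.3670) = 43.5970

£43.60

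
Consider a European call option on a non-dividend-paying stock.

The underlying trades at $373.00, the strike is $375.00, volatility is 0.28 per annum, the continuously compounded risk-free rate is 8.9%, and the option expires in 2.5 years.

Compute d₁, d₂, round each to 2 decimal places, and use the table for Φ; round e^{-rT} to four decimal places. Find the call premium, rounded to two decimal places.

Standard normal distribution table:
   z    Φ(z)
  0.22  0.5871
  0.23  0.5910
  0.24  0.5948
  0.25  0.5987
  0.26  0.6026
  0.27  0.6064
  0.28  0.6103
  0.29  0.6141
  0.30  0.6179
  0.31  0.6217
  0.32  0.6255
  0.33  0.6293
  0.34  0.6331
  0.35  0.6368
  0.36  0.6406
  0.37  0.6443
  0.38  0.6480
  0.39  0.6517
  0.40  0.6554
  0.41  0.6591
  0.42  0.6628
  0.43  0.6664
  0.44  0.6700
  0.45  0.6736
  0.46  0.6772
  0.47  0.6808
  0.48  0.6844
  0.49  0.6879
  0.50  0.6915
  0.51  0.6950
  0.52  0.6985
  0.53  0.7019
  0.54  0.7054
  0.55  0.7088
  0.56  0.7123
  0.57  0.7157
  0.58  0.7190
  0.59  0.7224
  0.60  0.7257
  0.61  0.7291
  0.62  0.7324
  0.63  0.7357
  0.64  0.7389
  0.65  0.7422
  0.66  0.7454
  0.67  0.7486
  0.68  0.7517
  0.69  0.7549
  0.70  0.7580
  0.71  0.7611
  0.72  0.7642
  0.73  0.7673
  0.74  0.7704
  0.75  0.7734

σ√T = 0.28·√2.5 = 0.4427
d₁ = [ln(373/375) + (0.089 + 0.28²/2)·2.5] / 0.4427 = [-0.0053 + 0.3205] / 0.4427 = 0.7119 which rounds to 0.71
d₂ = d₁ − σ√T = 0.7119 − 0.4427 = 0.2691 which rounds to 0.27
e^(−rT) = e^(−0.089·2.5) = 0.8005
C = 373·N(0.71) − 375·0.8005·N(0.27) = 373·0.7611 − 375·0.8005·0.6064 = 283.8903 − 182.0337 = 101.8566

$101.86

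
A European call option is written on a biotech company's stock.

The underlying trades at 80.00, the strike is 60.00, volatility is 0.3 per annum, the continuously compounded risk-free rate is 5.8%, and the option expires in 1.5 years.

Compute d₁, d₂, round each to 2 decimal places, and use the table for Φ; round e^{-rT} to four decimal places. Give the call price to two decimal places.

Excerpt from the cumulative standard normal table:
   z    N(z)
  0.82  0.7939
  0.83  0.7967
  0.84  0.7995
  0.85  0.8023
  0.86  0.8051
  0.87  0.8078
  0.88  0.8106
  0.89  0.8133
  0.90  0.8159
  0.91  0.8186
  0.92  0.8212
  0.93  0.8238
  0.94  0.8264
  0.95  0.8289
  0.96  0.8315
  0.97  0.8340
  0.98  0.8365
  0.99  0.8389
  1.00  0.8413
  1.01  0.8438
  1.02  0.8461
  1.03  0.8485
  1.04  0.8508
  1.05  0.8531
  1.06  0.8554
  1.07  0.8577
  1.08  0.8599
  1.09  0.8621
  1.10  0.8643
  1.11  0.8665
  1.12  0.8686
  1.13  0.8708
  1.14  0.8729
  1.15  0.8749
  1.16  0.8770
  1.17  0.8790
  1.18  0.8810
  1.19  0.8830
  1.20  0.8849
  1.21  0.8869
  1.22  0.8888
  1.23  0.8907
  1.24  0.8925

26.82

σ√T = 0.3 × 1.2247 = 0.3674
ln(S/K) + (r + σ²/2)T = ln(80/60) + (0.058 + 0.3²/2)·1.5 = 0.2877 + 0.1545 = 0.4422
d₁ = 0.4422 / 0.3674 = 1.2035 → 1.20
d₂ = d₁ − σ√T = 1.2035 − 0.3674 = 0.8360 → 0.84
exp(−rT) = exp(−0.058·1.5) = 0.9167
C = 80·N(1.20) − 60·0.9167·N(0.84) = 80·0.8849 − 60·0.9167·0.7995 = 70.7920 − 43.9741 = 26.8179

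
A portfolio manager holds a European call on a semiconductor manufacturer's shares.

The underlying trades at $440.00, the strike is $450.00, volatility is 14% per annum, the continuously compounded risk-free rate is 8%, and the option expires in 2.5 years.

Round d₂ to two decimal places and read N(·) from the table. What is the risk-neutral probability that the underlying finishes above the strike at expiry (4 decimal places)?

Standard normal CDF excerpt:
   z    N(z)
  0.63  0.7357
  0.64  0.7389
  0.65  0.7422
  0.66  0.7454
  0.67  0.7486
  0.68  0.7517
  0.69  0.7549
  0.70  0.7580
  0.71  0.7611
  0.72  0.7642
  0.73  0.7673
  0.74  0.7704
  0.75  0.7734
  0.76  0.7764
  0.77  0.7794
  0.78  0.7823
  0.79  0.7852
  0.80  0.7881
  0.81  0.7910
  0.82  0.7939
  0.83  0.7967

σ√T = 0.14 × 1.5811 = 0.2214
d₁ = [ln(440/450) + (0.08 + 0.14²/2)·2.5] / 0.2214 = [-0.0225 + 0.2245] / 0.2214 = 0.9127 ⇒ 0.91
d₂ = d₁ − σ√T = 0.9127 − 0.2214 = 0.6913 ⇒ 0.69
Risk-neutral Pr[S_T > K] = N(d₂) = N(0.69) = 0.7549

0.7549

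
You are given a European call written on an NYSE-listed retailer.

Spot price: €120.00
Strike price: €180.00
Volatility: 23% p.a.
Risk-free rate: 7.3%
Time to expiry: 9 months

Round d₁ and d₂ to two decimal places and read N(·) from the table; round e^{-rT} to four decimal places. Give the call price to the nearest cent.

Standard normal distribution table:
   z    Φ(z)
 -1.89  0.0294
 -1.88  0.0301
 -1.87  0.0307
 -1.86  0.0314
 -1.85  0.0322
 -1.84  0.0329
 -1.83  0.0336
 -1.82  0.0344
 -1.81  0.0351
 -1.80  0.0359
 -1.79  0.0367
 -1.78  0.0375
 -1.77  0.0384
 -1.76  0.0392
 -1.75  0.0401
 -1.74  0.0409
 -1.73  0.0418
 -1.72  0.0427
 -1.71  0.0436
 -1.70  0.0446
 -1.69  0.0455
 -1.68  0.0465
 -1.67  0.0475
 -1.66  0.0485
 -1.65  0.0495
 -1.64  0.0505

σ√T = 0.23 × 0.8660 = 0.1992
d₁ = [ln(120/180) + (0.073 + 0.23²/2)·0.75] / 0.1992 = [-0.4055 + 0.0746] / 0.1992 = -1.6612 which rounds to -1.66
d₂ = d₁ − σ√T = -1.6612 − 0.1992 = -1.8603 which rounds to -1.86
exp(−rT) = exp(−0.073·0.75) = 0.9467
N(d₁) = N(-1.66) = 0.0485;  N(d₂) = N(-1.86) = 0.0314
C = 120·0.0485 − 180·0.9467·0.0314 = 5.8200 − 5.3507 = 0.4693

€0.47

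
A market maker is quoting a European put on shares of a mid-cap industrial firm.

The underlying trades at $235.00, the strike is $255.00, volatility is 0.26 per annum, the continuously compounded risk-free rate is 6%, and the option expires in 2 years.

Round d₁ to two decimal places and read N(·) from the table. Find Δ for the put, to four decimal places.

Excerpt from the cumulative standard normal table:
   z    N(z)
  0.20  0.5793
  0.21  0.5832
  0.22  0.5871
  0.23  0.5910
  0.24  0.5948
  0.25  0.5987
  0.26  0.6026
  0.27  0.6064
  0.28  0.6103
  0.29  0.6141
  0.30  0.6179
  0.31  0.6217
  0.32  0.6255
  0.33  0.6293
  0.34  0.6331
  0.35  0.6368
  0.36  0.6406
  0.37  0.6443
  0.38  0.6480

-0.3859

σ√T = 0.26 × 1.4142 = 0.3677
d₁ = [ln(235/255) + (0.06 + 0.26²/2)·2] / 0.3677 = [-0.0817 + 0.1876] / 0.3677 = 0.2881 which rounds to 0.29
N(d₁) = N(0.29) = 0.6141
Δ_put = N(d₁) − 1 = 0.6141 − 1 = -0.3859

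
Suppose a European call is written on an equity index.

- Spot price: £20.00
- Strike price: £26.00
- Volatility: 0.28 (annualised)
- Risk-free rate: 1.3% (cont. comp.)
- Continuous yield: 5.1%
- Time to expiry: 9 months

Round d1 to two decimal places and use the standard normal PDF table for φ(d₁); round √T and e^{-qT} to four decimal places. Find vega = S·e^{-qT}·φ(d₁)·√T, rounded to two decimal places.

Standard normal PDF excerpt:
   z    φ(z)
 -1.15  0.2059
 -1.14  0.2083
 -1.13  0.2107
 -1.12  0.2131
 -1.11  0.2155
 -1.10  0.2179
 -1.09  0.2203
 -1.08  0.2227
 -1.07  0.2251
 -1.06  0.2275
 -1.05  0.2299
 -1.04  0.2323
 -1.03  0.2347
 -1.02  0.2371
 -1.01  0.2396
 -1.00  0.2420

3.71

σ√T = 0.28 × 0.8660 = 0.2425
d₁ = [ln(20/26) + (0.013 − 0.051 + ½·0.28²)·0.75] / (σ√T) = (-0.2624 + 0.0009) / 0.2425 = -1.0783 ≈ -1.08
√T = √0.75 = 0.8660
φ(d₁) = φ(-1.08) = 0.2227
e^(−qT) = e^(−0.051·0.75) = 0.9625
vega = S·e^(−qT)·φ(d₁)·√T = 20·0.9625·0.2227·0.8660 = 3.7125
(Vega is the same for a European call and put with the same parameters.)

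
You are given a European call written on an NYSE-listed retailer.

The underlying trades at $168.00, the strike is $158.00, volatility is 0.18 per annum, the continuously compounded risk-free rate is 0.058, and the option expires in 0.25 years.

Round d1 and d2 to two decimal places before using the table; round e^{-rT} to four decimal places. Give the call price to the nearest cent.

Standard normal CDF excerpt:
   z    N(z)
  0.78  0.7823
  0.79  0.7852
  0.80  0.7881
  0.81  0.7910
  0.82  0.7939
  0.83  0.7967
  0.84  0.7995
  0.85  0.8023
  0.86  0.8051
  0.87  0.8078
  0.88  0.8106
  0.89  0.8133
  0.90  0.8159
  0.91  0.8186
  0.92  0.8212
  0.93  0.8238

σ√T = 0.18·√0.25 = 0.0900
d₁ = [ln(168/158) + (0.058 + 0.18²/2)·0.25] / 0.0900 = [0.0614 + 0.0186] / 0.0900 = 0.8880 ≈ 0.89
d₂ = d₁ − σ√T = 0.8880 − 0.0900 = 0.7980 ≈ 0.80
e^(−rT) = e^(−0.058·0.25) = 0.9856
C = 168·N(0.89) − 158·0.9856·N(0.80) = 168·0.8133 − 158·0.9856·0.7881 = 136.6344 − 122.7267 = 13.9077

$13.91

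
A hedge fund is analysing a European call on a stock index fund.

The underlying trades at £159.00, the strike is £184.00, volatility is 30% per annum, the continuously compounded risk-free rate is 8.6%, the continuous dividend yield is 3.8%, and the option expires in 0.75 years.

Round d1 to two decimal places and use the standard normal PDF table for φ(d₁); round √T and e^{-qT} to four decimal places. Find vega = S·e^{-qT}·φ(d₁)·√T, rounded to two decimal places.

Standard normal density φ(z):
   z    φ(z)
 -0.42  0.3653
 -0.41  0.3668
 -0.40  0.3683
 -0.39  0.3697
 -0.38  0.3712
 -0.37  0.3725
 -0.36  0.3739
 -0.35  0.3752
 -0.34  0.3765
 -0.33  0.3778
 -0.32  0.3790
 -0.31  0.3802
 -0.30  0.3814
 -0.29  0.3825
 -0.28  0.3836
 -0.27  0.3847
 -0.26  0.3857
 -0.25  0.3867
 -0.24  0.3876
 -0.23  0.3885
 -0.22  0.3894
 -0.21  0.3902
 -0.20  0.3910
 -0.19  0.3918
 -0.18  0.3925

51.19

σ√T = 0.3 × 0.8660 = 0.2598
d₁ = [ln(159/184) + (0.086 − 0.038 + ½·0.3²)·0.75] / (σ√T) = (-0.1460 + 0.0698) / 0.2598 = -0.2936 ≈ -0.29
√T = √0.75 = 0.8660
φ(d₁) = φ(-0.29) = 0.3825
e^(−qT) = e^(−0.038·0.75) = 0.9719
vega = S·e^(−qT)·φ(d₁)·√T = 159·0.9719·0.3825·0.8660 = 51.1880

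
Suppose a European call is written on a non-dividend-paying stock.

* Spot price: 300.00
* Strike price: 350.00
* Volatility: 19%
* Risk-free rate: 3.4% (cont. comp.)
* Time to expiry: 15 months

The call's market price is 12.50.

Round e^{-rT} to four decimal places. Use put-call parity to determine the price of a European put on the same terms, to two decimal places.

e^(−rT) = e^(−0.034·1.25) = 0.9584
Put-call parity: C − P = S − K·e^(−rT) = 300 − 350·0.9584 = 300 − 335.4400 = -35.4400
P = C − (C − P) = 12.50 − (-35.4400) = 47.9400

47.94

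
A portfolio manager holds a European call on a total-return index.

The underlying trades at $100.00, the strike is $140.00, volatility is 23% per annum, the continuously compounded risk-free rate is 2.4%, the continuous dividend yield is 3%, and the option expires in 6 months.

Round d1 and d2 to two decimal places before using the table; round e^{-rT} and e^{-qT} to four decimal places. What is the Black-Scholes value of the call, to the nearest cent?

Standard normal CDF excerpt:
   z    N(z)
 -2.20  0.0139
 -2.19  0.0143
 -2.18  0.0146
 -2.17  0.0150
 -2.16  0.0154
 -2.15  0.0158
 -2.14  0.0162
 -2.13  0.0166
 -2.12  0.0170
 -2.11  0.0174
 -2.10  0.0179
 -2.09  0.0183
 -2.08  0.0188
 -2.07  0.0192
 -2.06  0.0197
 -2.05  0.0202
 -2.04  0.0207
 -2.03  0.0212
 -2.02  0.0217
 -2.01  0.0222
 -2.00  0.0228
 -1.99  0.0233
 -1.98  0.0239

T = 0.5;  σ√T = 0.1626
ln(S/K) + (r − q + σ²/2)T = ln(100/140) + (0.024 − 0.03 + 0.23²/2)·0.5 = -0.3365 + 0.0102 = -0.3262
d₁ = -0.3262 / 0.1626 = -2.0060 ⇒ -2.01
d₂ = d₁ − σ√T = -2.0060 − 0.1626 = -2.1686 ⇒ -2.17
exp(−qT) = exp(−0.03·0.5) = 0.9851;  exp(−rT) = exp(−0.024·0.5) = 0.9881
C = 100·0.9851·N(-2.01) − 140·0.9881·N(-2.17) = 100·0.9851·0.0222 − 140·0.9881·0.0150 = 2.1869 − 2.0750 = 0.1119

$0.11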